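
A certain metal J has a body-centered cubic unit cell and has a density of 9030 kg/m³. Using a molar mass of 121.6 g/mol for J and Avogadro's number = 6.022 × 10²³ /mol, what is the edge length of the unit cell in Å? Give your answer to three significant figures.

3.55 Å

With Z = 2 atoms per BCC cell, a³ = Z·M/(N_A·ρ) = 2 × 121.6 / (6.022 × 10²³ × 9.030 g/cm³) = 4.472 × 10^-23 cm³.
a = (4.472 × 10^-23)^(1/3) = 3.550 × 10^-8 cm = 3.55 Å.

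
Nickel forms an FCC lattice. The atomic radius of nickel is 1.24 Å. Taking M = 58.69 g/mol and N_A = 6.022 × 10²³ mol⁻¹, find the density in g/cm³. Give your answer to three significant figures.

In an FCC lattice, atoms touch along the face diagonal, so √2·a = 4r, giving a = 3.507 Å = 3.507 × 10^-8 cm.
With Z = 4, ρ = Z·M/(N_A·a³) = 4 × 58.69 / (6.022 × 10²³ × 4.314 × 10^-23) = 9.036 g/cm³.

9.04 g/cm³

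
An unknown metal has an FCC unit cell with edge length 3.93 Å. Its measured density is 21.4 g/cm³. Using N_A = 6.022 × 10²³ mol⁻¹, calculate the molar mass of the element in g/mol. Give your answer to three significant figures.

An FCC cell has Z = 4 atoms; a = 3.930 × 10^-8 cm.
M = ρ·N_A·a³/Z = 21.4 × 6.022 × 10²³ × 6.070 × 10^-23 / 4 = 196 g/mol.

196 g/mol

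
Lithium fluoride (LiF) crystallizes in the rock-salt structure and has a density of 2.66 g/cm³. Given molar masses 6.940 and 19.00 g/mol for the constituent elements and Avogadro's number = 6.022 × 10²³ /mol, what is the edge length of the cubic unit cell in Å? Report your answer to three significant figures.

4.02 Å

M(LiF) = 25.94 g/mol; Z = 4 formula units per cell.
a³ = Z·M/(N_A·ρ) = 4 × 25.94 / (6.022 × 10²³ × 2.66) = 6.478 × 10^-23 cm³, so a = 4.016 × 10^-8 cm = 4.02 Å.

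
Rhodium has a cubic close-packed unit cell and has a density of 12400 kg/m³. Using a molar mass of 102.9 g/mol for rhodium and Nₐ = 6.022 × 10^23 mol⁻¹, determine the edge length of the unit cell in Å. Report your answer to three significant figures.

3.81 Å

With Z = 4 atoms per FCC cell, a³ = Z·M/(N_A·ρ) = 4 × 102.9 / (6.022 × 10²³ × 12.40 g/cm³) = 5.512 × 10^-23 cm³.
a = (5.512 × 10^-23)^(1/3) = 3.806 × 10^-8 cm = 3.81 Å.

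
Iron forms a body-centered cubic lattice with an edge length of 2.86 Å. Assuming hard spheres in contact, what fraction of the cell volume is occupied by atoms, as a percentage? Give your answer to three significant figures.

In a BCC lattice atoms touch along the body diagonal, so √3·a = 4r, so r = 0.4330a = 1.238 Å.
Packing fraction = Z·(4/3)πr³ / a³ = 2 × (4/3)π × (1.238)³ / (2.86)³ = 0.6802 = 68.0%.

68.0%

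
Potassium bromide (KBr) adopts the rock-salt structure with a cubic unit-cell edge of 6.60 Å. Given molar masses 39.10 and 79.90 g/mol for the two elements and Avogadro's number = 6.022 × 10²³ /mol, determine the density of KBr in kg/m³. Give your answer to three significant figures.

The rock-salt structure contains Z = 4 formula units per cell; M(KBr) = 39.10 + 79.90 = 119.0 g/mol.
a³ = (6.600 × 10^-8 cm)³ = 2.875 × 10^-22 cm³.
ρ = 4 × 119.0 / (6.022 × 10²³ × 2.875 × 10^-22) = 2.749 g/cm³ = 2750 kg/m³.

2750 kg/m³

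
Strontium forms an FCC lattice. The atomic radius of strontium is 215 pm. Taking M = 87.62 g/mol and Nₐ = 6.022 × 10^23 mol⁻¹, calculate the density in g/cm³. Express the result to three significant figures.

2.59 g/cm³

In an FCC lattice, atoms touch along the face diagonal, so √2·a = 4r, giving a = 608.1 pm = 6.081 × 10^-8 cm.
With Z = 4, ρ = Z·M/(N_A·a³) = 4 × 87.62 / (6.022 × 10²³ × 2.249 × 10^-22) = 2.588 g/cm³.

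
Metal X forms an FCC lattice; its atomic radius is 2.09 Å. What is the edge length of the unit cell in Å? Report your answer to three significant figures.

5.91 Å

In an FCC lattice, atoms touch along the face diagonal, so √2·a = 4r.
a = 4r/√2 = 4 × 2.09 / 1.4142 = 5.91 Å.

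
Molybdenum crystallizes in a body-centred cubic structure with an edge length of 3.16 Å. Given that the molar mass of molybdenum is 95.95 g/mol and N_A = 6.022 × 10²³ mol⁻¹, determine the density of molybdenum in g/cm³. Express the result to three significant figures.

A BCC unit cell contains Z = 2 atoms.
Cell volume: a³ = (3.16 Å)³ = (3.160 × 10^-8 cm)³ = 3.155 × 10^-23 cm³.
ρ = Z·M/(N_A·a³) = 2 × 95.95 / (6.022 × 10²³ × 3.155 × 10^-23) = 10.10 g/cm³.

10.1 g/cm³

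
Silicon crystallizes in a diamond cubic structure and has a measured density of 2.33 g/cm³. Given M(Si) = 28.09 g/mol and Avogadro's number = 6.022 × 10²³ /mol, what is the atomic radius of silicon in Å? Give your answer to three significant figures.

1.18 Å

For a diamond cubic cell (Z = 8), a³ = Z·M/(N_A·ρ) = 8 × 28.09 / (6.022 × 10²³ × 2.330) = 1.602 × 10^-22 cm³, so a = 5.431 × 10^-8 cm = 5.431 Å.
Nearest neighbors lie along the body diagonal with √3·a = 8r, so r = 0.2165 × a = 1.18 Å.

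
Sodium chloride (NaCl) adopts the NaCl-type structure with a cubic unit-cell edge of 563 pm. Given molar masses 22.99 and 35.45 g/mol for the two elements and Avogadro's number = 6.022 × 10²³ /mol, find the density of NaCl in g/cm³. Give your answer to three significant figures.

2.18 g/cm³

The NaCl-type structure contains Z = 4 formula units per cell; M(NaCl) = 22.99 + 35.45 = 58.44 g/mol.
a³ = (5.630 × 10^-8 cm)³ = 1.785 × 10^-22 cm³.
ρ = 4 × 58.44 / (6.022 × 10²³ × 1.785 × 10^-22) = 2.175 g/cm³.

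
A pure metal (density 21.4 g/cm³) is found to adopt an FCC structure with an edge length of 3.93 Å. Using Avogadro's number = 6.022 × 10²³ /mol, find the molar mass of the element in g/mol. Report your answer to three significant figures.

196 g/mol

An FCC cell has Z = 4 atoms; a = 3.930 × 10^-8 cm.
M = ρ·N_A·a³/Z = 21.4 × 6.022 × 10²³ × 6.070 × 10^-23 / 4 = 196 g/mol.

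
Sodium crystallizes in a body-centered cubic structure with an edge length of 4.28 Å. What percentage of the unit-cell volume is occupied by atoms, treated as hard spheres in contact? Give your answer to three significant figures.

In a BCC lattice atoms touch along the body diagonal, so √3·a = 4r, so r = 0.4330a = 1.853 Å.
Packing fraction = Z·(4/3)πr³ / a³ = 2 × (4/3)π × (1.853)³ / (4.28)³ = 0.6802 = 68.0%.

68.0%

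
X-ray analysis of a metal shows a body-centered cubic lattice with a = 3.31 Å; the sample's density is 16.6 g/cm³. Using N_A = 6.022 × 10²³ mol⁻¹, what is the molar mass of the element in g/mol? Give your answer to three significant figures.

181 g/mol

A BCC cell has Z = 2 atoms; a = 3.310 × 10^-8 cm.
M = ρ·N_A·a³/Z = 16.6 × 6.022 × 10²³ × 3.626 × 10^-23 / 2 = 181 g/mol.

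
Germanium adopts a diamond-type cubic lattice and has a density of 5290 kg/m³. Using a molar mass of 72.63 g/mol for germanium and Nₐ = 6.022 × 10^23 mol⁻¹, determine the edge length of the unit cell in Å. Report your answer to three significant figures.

5.67 Å

With Z = 8 atoms per diamond cubic cell, a³ = Z·M/(N_A·ρ) = 8 × 72.63 / (6.022 × 10²³ × 5.290 g/cm³) = 1.824 × 10^-22 cm³.
a = (1.824 × 10^-22)^(1/3) = 5.671 × 10^-8 cm = 5.67 Å.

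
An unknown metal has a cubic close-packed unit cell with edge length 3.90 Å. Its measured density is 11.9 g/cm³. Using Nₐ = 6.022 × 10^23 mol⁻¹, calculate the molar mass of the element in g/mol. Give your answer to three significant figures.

An FCC cell has Z = 4 atoms; a = 3.900 × 10^-8 cm.
M = ρ·N_A·a³/Z = 11.9 × 6.022 × 10²³ × 5.932 × 10^-23 / 4 = 106 g/mol.

106 g/mol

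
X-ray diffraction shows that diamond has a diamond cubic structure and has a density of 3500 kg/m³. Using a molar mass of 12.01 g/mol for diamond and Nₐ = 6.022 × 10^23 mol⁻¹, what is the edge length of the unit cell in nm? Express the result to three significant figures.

With Z = 8 atoms per diamond cubic cell, a³ = Z·M/(N_A·ρ) = 8 × 12.01 / (6.022 × 10²³ × 3.500 g/cm³) = 4.559 × 10^-23 cm³.
a = (4.559 × 10^-23)^(1/3) = 3.572 × 10^-8 cm = 0.357 nm.

0.357 nm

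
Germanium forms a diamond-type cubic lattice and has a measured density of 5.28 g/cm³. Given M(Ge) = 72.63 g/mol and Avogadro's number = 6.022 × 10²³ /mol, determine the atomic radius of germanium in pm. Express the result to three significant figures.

123 pm

For a diamond cubic cell (Z = 8), a³ = Z·M/(N_A·ρ) = 8 × 72.63 / (6.022 × 10²³ × 5.280) = 1.827 × 10^-22 cm³, so a = 5.675 × 10^-8 cm = 567.5 pm.
Nearest neighbors lie along the body diagonal with √3·a = 8r, so r = 0.2165 × a = 123 pm.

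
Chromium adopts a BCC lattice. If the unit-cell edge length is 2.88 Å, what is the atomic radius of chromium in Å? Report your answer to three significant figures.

In a BCC lattice, atoms touch along the body diagonal, so √3·a = 4r.
r = √3·a/4 = 1.7321 × 2.88 / 4 = 1.25 Å.

1.25 Å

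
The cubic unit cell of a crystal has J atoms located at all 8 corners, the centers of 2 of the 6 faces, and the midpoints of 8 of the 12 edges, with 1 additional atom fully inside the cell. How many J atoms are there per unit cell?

Corner atoms are shared by 8 cells (1/8 each), face atoms by 2 (1/2 each), edge atoms by 4 (1/4 each), interior atoms are unshared.
Net atoms = 8 × 1/8 + 2 × 1/2 + 8 × 1/4 + 1 = 1 + 1 + 2 + 1 = 5.

5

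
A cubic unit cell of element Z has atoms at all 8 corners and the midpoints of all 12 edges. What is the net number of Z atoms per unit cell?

4

Corner atoms are shared by 8 cells (1/8 each), edge atoms by 4 (1/4 each).
Net atoms = 8 × 1/8 + 12 × 1/4 = 1 + 3 = 4.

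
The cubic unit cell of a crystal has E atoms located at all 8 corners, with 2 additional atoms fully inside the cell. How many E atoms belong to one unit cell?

Corner atoms are shared by 8 cells (1/8 each), interior atoms are unshared.
Net atoms = 8 × 1/8 + 2 = 1 + 2 = 3.

3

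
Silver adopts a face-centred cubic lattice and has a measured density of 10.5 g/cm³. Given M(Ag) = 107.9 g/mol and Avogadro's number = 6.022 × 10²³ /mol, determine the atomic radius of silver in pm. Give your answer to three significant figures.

For an FCC cell (Z = 4), a³ = Z·M/(N_A·ρ) = 4 × 107.9 / (6.022 × 10²³ × 10.50) = 6.826 × 10^-23 cm³, so a = 4.087 × 10^-8 cm = 408.7 pm.
Atoms touch along the face diagonal, so √2·a = 4r, so r = 0.3536 × a = 144 pm.

144 pm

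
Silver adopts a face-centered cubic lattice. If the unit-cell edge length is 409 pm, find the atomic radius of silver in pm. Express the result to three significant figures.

145 pm

In an FCC lattice, atoms touch along the face diagonal, so √2·a = 4r.
r = √2·a/4 = 1.4142 × 409 / 4 = 145 pm.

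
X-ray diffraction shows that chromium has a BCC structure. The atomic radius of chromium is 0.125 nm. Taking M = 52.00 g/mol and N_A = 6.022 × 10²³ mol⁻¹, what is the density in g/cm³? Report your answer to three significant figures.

7.18 g/cm³

In a BCC lattice, atoms touch along the body diagonal, so √3·a = 4r, giving a = 0.2887 nm = 2.887 × 10^-8 cm.
With Z = 2, ρ = Z·M/(N_A·a³) = 2 × 52.00 / (6.022 × 10²³ × 2.406 × 10^-23) = 7.179 g/cm³.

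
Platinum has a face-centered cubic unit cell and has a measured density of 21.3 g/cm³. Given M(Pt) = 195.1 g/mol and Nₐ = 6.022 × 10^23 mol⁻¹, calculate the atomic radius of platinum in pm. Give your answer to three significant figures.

139 pm

For an FCC cell (Z = 4), a³ = Z·M/(N_A·ρ) = 4 × 195.1 / (6.022 × 10²³ × 21.30) = 6.084 × 10^-23 cm³, so a = 3.933 × 10^-8 cm = 393.3 pm.
Atoms touch along the face diagonal, so √2·a = 4r, so r = 0.3536 × a = 139 pm.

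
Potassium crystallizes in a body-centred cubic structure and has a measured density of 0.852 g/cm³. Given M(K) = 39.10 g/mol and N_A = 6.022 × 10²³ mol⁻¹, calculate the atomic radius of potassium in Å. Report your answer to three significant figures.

2.31 Å

For a BCC cell (Z = 2), a³ = Z·M/(N_A·ρ) = 2 × 39.10 / (6.022 × 10²³ × 0.8520) = 1.524 × 10^-22 cm³, so a = 5.342 × 10^-8 cm = 5.342 Å.
Atoms touch along the body diagonal, so √3·a = 4r, so r = 0.4330 × a = 2.31 Å.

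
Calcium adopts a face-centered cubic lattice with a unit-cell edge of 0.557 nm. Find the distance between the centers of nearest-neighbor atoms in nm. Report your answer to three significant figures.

0.394 nm

In an FCC structure, atoms touch along the face diagonal, so √2·a = 4r; the nearest-neighbor distance equals 2r = 0.7071·a.
d = 0.7071 × 0.557 = 0.394 nm.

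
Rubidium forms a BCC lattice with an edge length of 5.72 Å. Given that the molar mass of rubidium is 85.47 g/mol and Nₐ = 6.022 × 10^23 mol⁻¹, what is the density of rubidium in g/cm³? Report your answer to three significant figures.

A BCC unit cell contains Z = 2 atoms.
Cell volume: a³ = (5.72 Å)³ = (5.720 × 10^-8 cm)³ = 1.871 × 10^-22 cm³.
ρ = Z·M/(N_A·a³) = 2 × 85.47 / (6.022 × 10²³ × 1.871 × 10^-22) = 1.517 g/cm³.

1.52 g/cm³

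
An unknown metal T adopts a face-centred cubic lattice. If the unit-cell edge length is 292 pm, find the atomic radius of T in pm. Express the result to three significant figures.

In an FCC lattice, atoms touch along the face diagonal, so √2·a = 4r.
r = √2·a/4 = 1.4142 × 292 / 4 = 103 pm.

103 pm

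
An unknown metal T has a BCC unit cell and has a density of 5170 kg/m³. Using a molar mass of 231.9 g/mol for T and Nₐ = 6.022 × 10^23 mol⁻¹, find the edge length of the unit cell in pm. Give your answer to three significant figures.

530 pm

With Z = 2 atoms per BCC cell, a³ = Z·M/(N_A·ρ) = 2 × 231.9 / (6.022 × 10²³ × 5.170 g/cm³) = 1.490 × 10^-22 cm³.
a = (1.490 × 10^-22)^(1/3) = 5.301 × 10^-8 cm = 530 pm.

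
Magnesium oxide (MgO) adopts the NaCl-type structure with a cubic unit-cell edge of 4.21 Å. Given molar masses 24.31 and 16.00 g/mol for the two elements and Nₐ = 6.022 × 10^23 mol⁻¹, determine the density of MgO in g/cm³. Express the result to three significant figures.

3.59 g/cm³

The NaCl-type structure contains Z = 4 formula units per cell; M(MgO) = 24.31 + 16.00 = 40.31 g/mol.
a³ = (4.210 × 10^-8 cm)³ = 7.462 × 10^-23 cm³.
ρ = 4 × 40.31 / (6.022 × 10²³ × 7.462 × 10^-23) = 3.588 g/cm³.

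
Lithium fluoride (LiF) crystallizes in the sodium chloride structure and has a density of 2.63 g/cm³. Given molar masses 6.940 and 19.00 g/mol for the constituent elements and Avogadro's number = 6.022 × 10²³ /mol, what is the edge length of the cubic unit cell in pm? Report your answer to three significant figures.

M(LiF) = 25.94 g/mol; Z = 4 formula units per cell.
a³ = Z·M/(N_A·ρ) = 4 × 25.94 / (6.022 × 10²³ × 2.63) = 6.551 × 10^-23 cm³, so a = 4.031 × 10^-8 cm = 403 pm.

403 pm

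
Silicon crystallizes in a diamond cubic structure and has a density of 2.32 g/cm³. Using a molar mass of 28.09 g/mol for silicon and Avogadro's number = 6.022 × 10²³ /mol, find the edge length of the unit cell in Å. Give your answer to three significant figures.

5.44 Å

With Z = 8 atoms per diamond cubic cell, a³ = Z·M/(N_A·ρ) = 8 × 28.09 / (6.022 × 10²³ × 2.320 g/cm³) = 1.608 × 10^-22 cm³.
a = (1.608 × 10^-22)^(1/3) = 5.438 × 10^-8 cm = 5.44 Å.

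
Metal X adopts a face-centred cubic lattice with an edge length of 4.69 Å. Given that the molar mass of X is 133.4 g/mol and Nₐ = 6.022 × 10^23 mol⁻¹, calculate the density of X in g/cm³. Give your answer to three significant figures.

An FCC unit cell contains Z = 4 atoms.
Cell volume: a³ = (4.69 Å)³ = (4.690 × 10^-8 cm)³ = 1.032 × 10^-22 cm³.
ρ = Z·M/(N_A·a³) = 4 × 133.4 / (6.022 × 10²³ × 1.032 × 10^-22) = 8.589 g/cm³.

8.59 g/cm³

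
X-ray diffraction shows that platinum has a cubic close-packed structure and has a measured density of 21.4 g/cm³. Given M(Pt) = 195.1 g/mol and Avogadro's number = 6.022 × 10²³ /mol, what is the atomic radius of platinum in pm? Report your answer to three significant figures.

139 pm

For an FCC cell (Z = 4), a³ = Z·M/(N_A·ρ) = 4 × 195.1 / (6.022 × 10²³ × 21.40) = 6.056 × 10^-23 cm³, so a = 3.927 × 10^-8 cm = 392.7 pm.
Atoms touch along the face diagonal, so √2·a = 4r, so r = 0.3536 × a = 139 pm.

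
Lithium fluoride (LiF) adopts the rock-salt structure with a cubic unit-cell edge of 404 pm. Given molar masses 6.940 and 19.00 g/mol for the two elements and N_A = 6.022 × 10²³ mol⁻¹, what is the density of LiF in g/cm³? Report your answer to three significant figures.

The rock-salt structure contains Z = 4 formula units per cell; M(LiF) = 6.940 + 19.00 = 25.94 g/mol.
a³ = (4.040 × 10^-8 cm)³ = 6.594 × 10^-23 cm³.
ρ = 4 × 25.94 / (6.022 × 10²³ × 6.594 × 10^-23) = 2.613 g/cm³.

2.61 g/cm³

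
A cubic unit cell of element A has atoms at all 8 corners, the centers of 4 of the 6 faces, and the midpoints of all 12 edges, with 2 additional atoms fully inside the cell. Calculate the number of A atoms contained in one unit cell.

Corner atoms are shared by 8 cells (1/8 each), face atoms by 2 (1/2 each), edge atoms by 4 (1/4 each), interior atoms are unshared.
Net atoms = 8 × 1/8 + 4 × 1/2 + 12 × 1/4 + 2 = 1 + 2 + 3 + 2 = 8.

8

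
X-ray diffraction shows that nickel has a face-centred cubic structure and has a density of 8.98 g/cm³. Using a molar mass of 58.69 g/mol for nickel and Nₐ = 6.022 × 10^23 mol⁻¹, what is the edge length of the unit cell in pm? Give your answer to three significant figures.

351 pm

With Z = 4 atoms per FCC cell, a³ = Z·M/(N_A·ρ) = 4 × 58.69 / (6.022 × 10²³ × 8.980 g/cm³) = 4.341 × 10^-23 cm³.
a = (4.341 × 10^-23)^(1/3) = 3.515 × 10^-8 cm = 351 pm.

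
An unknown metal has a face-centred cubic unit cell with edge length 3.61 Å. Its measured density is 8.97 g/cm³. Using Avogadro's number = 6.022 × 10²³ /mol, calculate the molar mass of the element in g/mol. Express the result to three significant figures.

63.5 g/mol

An FCC cell has Z = 4 atoms; a = 3.610 × 10^-8 cm.
M = ρ·N_A·a³/Z = 8.97 × 6.022 × 10²³ × 4.705 × 10^-23 / 4 = 63.5 g/mol.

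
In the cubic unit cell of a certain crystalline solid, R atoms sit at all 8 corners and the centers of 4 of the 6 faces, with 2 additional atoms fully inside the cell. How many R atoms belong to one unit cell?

5

Corner atoms are shared by 8 cells (1/8 each), face atoms by 2 (1/2 each), interior atoms are unshared.
Net atoms = 8 × 1/8 + 4 × 1/2 + 2 = 1 + 2 + 2 = 5.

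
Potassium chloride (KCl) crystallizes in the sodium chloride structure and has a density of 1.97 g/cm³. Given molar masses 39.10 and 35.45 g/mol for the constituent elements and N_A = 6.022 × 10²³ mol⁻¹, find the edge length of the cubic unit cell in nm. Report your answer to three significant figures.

0.631 nm

M(KCl) = 74.55 g/mol; Z = 4 formula units per cell.
a³ = Z·M/(N_A·ρ) = 4 × 74.55 / (6.022 × 10²³ × 1.97) = 2.514 × 10^-22 cm³, so a = 6.311 × 10^-8 cm = 0.631 nm.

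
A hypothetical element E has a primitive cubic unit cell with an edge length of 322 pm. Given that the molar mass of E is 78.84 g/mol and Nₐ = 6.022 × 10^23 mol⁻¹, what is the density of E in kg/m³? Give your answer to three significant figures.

3920 kg/m³

A simple cubic unit cell contains Z = 1 atom.
Cell volume: a³ = (322 pm)³ = (3.220 × 10^-8 cm)³ = 3.339 × 10^-23 cm³.
ρ = Z·M/(N_A·a³) = 1 × 78.84 / (6.022 × 10²³ × 3.339 × 10^-23) = 3.921 g/cm³ = 3920 kg/m³.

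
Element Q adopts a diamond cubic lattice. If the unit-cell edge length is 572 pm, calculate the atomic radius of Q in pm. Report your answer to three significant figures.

124 pm

In a diamond cubic lattice, nearest neighbors lie along the body diagonal with √3·a = 8r.
r = √3·a/8 = 1.7321 × 572 / 8 = 124 pm.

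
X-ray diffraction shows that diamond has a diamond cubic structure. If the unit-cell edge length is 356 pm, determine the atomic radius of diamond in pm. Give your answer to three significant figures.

In a diamond cubic lattice, nearest neighbors lie along the body diagonal with √3·a = 8r.
r = √3·a/8 = 1.7321 × 356 / 8 = 77.1 pm.

77.1 pm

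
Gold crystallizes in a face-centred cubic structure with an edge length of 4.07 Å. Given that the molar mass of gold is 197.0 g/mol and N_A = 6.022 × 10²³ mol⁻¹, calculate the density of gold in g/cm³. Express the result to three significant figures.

An FCC unit cell contains Z = 4 atoms.
Cell volume: a³ = (4.07 Å)³ = (4.070 × 10^-8 cm)³ = 6.742 × 10^-23 cm³.
ρ = Z·M/(N_A·a³) = 4 × 197.0 / (6.022 × 10²³ × 6.742 × 10^-23) = 19.41 g/cm³.

19.4 g/cm³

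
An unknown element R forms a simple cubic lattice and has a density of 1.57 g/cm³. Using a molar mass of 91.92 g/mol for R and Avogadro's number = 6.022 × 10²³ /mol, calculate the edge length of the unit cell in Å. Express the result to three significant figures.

With Z = 1 atom per simple cubic cell, a³ = Z·M/(N_A·ρ) = 1 × 91.92 / (6.022 × 10²³ × 1.570 g/cm³) = 9.722 × 10^-23 cm³.
a = (9.722 × 10^-23)^(1/3) = 4.598 × 10^-8 cm = 4.60 Å.

4.60 Å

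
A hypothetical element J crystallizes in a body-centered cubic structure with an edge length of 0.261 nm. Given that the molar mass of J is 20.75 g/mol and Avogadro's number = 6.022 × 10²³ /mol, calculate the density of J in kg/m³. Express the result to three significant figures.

3880 kg/m³

A BCC unit cell contains Z = 2 atoms.
Cell volume: a³ = (0.261 nm)³ = (2.610 × 10^-8 cm)³ = 1.778 × 10^-23 cm³.
ρ = Z·M/(N_A·a³) = 2 × 20.75 / (6.022 × 10²³ × 1.778 × 10^-23) = 3.876 g/cm³ = 3880 kg/m³.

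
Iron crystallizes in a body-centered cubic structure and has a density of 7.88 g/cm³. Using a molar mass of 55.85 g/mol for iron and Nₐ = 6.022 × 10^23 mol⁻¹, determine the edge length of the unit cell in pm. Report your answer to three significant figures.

With Z = 2 atoms per BCC cell, a³ = Z·M/(N_A·ρ) = 2 × 55.85 / (6.022 × 10²³ × 7.880 g/cm³) = 2.354 × 10^-23 cm³.
a = (2.354 × 10^-23)^(1/3) = 2.866 × 10^-8 cm = 287 pm.

287 pm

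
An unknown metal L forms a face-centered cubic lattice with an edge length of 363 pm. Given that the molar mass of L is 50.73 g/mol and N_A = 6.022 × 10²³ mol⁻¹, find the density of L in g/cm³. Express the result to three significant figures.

An FCC unit cell contains Z = 4 atoms.
Cell volume: a³ = (363 pm)³ = (3.630 × 10^-8 cm)³ = 4.783 × 10^-23 cm³.
ρ = Z·M/(N_A·a³) = 4 × 50.73 / (6.022 × 10²³ × 4.783 × 10^-23) = 7.045 g/cm³.

7.04 g/cm³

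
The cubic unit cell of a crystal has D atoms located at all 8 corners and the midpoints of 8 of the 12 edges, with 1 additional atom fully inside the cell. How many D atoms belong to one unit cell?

Corner atoms are shared by 8 cells (1/8 each), edge atoms by 4 (1/4 each), interior atoms are unshared.
Net atoms = 8 × 1/8 + 8 × 1/4 + 1 = 1 + 2 + 1 = 4.

4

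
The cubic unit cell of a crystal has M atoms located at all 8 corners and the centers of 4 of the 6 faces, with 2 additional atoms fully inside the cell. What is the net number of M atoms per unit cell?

5

Corner atoms are shared by 8 cells (1/8 each), face atoms by 2 (1/2 each), interior atoms are unshared.
Net atoms = 8 × 1/8 + 4 × 1/2 + 2 = 1 + 2 + 2 = 5.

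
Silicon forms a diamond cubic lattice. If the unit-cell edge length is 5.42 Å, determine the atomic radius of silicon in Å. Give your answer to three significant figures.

1.17 Å

In a diamond cubic lattice, nearest neighbors lie along the body diagonal with √3·a = 8r.
r = √3·a/8 = 1.7321 × 5.42 / 8 = 1.17 Å.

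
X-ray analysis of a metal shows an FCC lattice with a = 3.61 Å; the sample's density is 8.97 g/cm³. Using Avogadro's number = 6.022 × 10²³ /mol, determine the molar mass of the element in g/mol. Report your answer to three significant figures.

An FCC cell has Z = 4 atoms; a = 3.610 × 10^-8 cm.
M = ρ·N_A·a³/Z = 8.97 × 6.022 × 10²³ × 4.705 × 10^-23 / 4 = 63.5 g/mol.

63.5 g/mol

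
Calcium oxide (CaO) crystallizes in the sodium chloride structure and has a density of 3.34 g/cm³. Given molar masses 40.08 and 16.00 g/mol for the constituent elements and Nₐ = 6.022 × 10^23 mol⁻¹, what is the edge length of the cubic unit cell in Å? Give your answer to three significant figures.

4.81 Å

M(CaO) = 56.08 g/mol; Z = 4 formula units per cell.
a³ = Z·M/(N_A·ρ) = 4 × 56.08 / (6.022 × 10²³ × 3.34) = 1.115 × 10^-22 cm³, so a = 4.813 × 10^-8 cm = 4.81 Å.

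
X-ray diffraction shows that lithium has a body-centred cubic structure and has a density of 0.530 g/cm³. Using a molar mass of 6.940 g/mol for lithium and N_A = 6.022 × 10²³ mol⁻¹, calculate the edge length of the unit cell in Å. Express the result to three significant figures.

3.52 Å

With Z = 2 atoms per BCC cell, a³ = Z·M/(N_A·ρ) = 2 × 6.940 / (6.022 × 10²³ × 0.5300 g/cm³) = 4.349 × 10^-23 cm³.
a = (4.349 × 10^-23)^(1/3) = 3.517 × 10^-8 cm = 3.52 Å.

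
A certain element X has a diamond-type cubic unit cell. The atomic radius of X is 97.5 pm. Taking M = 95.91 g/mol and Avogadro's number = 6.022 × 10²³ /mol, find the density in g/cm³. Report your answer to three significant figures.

In a diamond cubic lattice, nearest neighbors lie along the body diagonal with √3·a = 8r, giving a = 450.3 pm = 4.503 × 10^-8 cm.
With Z = 8, ρ = Z·M/(N_A·a³) = 8 × 95.91 / (6.022 × 10²³ × 9.133 × 10^-23) = 13.95 g/cm³.

14.0 g/cm³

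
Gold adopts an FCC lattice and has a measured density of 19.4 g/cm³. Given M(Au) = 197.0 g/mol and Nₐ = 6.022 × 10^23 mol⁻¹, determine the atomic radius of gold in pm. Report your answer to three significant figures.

For an FCC cell (Z = 4), a³ = Z·M/(N_A·ρ) = 4 × 197.0 / (6.022 × 10²³ × 19.40) = 6.745 × 10^-23 cm³, so a = 4.071 × 10^-8 cm = 407.1 pm.
Atoms touch along the face diagonal, so √2·a = 4r, so r = 0.3536 × a = 144 pm.

144 pm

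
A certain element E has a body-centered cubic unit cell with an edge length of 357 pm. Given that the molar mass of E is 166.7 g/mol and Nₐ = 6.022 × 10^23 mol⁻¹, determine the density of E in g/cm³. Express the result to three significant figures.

12.2 g/cm³

A BCC unit cell contains Z = 2 atoms.
Cell volume: a³ = (357 pm)³ = (3.570 × 10^-8 cm)³ = 4.550 × 10^-23 cm³.
ρ = Z·M/(N_A·a³) = 2 × 166.7 / (6.022 × 10²³ × 4.550 × 10^-23) = 12.17 g/cm³.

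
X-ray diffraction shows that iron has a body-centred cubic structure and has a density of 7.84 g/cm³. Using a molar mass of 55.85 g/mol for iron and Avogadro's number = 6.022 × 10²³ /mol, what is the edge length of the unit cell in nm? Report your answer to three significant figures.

0.287 nm

With Z = 2 atoms per BCC cell, a³ = Z·M/(N_A·ρ) = 2 × 55.85 / (6.022 × 10²³ × 7.840 g/cm³) = 2.366 × 10^-23 cm³.
a = (2.366 × 10^-23)^(1/3) = 2.871 × 10^-8 cm = 0.287 nm.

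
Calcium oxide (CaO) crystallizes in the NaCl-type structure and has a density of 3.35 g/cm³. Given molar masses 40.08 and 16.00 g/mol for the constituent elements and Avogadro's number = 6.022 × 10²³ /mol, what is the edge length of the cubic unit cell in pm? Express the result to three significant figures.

M(CaO) = 56.08 g/mol; Z = 4 formula units per cell.
a³ = Z·M/(N_A·ρ) = 4 × 56.08 / (6.022 × 10²³ × 3.35) = 1.112 × 10^-22 cm³, so a = 4.809 × 10^-8 cm = 481 pm.

481 pm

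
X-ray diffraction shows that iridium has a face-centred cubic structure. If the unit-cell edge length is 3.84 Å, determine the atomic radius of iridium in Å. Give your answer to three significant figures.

1.36 Å

In an FCC lattice, atoms touch along the face diagonal, so √2·a = 4r.
r = √2·a/4 = 1.4142 × 3.84 / 4 = 1.36 Å.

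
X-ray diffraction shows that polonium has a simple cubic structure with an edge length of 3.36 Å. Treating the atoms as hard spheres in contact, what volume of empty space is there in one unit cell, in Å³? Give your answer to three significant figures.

In a simple cubic lattice atoms touch along the cell edge, so a = 2r, so r = 0.5000a = 1.680 Å.
V_cell = a³ = 37.93 Å³; V_atoms = 1 × (4/3)πr³ = 19.86 Å³.
Empty space = 37.93 − 19.86 = 18.1 Å³.

18.1 Å³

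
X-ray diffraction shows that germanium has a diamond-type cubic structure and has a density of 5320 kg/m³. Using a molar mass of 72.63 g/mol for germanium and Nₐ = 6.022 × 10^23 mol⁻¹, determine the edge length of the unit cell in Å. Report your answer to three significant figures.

With Z = 8 atoms per diamond cubic cell, a³ = Z·M/(N_A·ρ) = 8 × 72.63 / (6.022 × 10²³ × 5.320 g/cm³) = 1.814 × 10^-22 cm³.
a = (1.814 × 10^-22)^(1/3) = 5.660 × 10^-8 cm = 5.66 Å.

5.66 Å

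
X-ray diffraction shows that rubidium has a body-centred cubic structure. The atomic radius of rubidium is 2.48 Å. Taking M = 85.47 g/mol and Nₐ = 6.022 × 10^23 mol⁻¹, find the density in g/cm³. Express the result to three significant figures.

In a BCC lattice, atoms touch along the body diagonal, so √3·a = 4r, giving a = 5.727 Å = 5.727 × 10^-8 cm.
With Z = 2, ρ = Z·M/(N_A·a³) = 2 × 85.47 / (6.022 × 10²³ × 1.879 × 10^-22) = 1.511 g/cm³.

1.51 g/cm³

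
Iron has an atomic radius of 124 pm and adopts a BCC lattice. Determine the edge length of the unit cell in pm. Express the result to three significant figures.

286 pm

In a BCC lattice, atoms touch along the body diagonal, so √3·a = 4r.
a = 4r/√3 = 4 × 124 / 1.7321 = 286 pm.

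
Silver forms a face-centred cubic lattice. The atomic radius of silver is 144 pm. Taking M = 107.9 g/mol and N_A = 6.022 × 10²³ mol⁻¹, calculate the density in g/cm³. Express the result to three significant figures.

In an FCC lattice, atoms touch along the face diagonal, so √2·a = 4r, giving a = 407.3 pm = 4.073 × 10^-8 cm.
With Z = 4, ρ = Z·M/(N_A·a³) = 4 × 107.9 / (6.022 × 10²³ × 6.757 × 10^-23) = 10.61 g/cm³.

10.6 g/cm³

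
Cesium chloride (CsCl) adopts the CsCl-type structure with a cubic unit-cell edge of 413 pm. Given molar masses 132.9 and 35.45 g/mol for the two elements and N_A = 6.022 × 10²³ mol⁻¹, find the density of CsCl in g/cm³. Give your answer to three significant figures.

3.97 g/cm³

The CsCl-type structure contains Z = 1 formula unit per cell; M(CsCl) = 132.9 + 35.45 = 168.35 g/mol.
a³ = (4.130 × 10^-8 cm)³ = 7.044 × 10^-23 cm³.
ρ = 1 × 168.35 / (6.022 × 10²³ × 7.044 × 10^-23) = 3.968 g/cm³.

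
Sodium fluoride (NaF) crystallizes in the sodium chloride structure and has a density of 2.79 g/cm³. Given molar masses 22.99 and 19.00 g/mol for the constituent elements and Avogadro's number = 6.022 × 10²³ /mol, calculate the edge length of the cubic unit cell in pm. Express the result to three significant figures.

M(NaF) = 41.99 g/mol; Z = 4 formula units per cell.
a³ = Z·M/(N_A·ρ) = 4 × 41.99 / (6.022 × 10²³ × 2.79) = 9.997 × 10^-23 cm³, so a = 4.641 × 10^-8 cm = 464 pm.

464 pm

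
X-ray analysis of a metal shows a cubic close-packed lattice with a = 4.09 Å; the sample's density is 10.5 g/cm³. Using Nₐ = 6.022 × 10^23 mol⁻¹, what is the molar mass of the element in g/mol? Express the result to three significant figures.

An FCC cell has Z = 4 atoms; a = 4.090 × 10^-8 cm.
M = ρ·N_A·a³/Z = 10.5 × 6.022 × 10²³ × 6.842 × 10^-23 / 4 = 108 g/mol.

108 g/mol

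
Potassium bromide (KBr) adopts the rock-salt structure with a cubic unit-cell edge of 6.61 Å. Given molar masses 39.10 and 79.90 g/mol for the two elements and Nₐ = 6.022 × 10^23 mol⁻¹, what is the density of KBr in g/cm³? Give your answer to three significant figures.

The rock-salt structure contains Z = 4 formula units per cell; M(KBr) = 39.10 + 79.90 = 119.0 g/mol.
a³ = (6.610 × 10^-8 cm)³ = 2.888 × 10^-22 cm³.
ρ = 4 × 119.0 / (6.022 × 10²³ × 2.888 × 10^-22) = 2.737 g/cm³.

2.74 g/cm³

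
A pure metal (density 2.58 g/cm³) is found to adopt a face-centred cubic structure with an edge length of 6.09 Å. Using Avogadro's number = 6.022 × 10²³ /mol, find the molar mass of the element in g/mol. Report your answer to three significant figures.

87.7 g/mol

An FCC cell has Z = 4 atoms; a = 6.090 × 10^-8 cm.
M = ρ·N_A·a³/Z = 2.58 × 6.022 × 10²³ × 2.259 × 10^-22 / 4 = 87.7 g/mol.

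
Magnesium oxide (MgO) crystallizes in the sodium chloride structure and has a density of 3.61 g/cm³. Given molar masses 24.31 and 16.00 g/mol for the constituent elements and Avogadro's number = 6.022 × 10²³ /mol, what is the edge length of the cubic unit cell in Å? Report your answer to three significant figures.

M(MgO) = 40.31 g/mol; Z = 4 formula units per cell.
a³ = Z·M/(N_A·ρ) = 4 × 40.31 / (6.022 × 10²³ × 3.61) = 7.417 × 10^-23 cm³, so a = 4.202 × 10^-8 cm = 4.20 Å.

4.20 Å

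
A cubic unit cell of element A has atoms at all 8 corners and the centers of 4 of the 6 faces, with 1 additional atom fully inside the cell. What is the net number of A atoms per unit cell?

4

Corner atoms are shared by 8 cells (1/8 each), face atoms by 2 (1/2 each), interior atoms are unshared.
Net atoms = 8 × 1/8 + 4 × 1/2 + 1 = 1 + 2 + 1 = 4.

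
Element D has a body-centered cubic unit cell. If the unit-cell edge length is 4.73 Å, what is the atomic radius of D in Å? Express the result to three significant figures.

In a BCC lattice, atoms touch along the body diagonal, so √3·a = 4r.
r = √3·a/4 = 1.7321 × 4.73 / 4 = 2.05 Å.

2.05 Å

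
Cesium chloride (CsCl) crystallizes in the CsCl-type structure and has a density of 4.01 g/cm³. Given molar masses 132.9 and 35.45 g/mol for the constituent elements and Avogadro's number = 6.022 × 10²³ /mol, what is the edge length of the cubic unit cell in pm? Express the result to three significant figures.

M(CsCl) = 168.35 g/mol; Z = 1 formula unit per cell.
a³ = Z·M/(N_A·ρ) = 1 × 168.35 / (6.022 × 10²³ × 4.01) = 6.972 × 10^-23 cm³, so a = 4.116 × 10^-8 cm = 412 pm.

412 pm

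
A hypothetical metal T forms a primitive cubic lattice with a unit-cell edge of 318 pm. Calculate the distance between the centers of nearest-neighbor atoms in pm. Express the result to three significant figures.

318 pm

In a simple cubic structure, atoms touch along the cell edge, so a = 2r; the nearest-neighbor distance equals 2r = 1.000·a.
d = 1.000 × 318 = 318 pm.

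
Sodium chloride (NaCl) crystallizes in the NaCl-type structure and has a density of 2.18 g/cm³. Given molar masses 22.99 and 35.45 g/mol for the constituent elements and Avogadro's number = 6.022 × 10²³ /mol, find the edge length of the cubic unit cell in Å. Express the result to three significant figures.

5.63 Å

M(NaCl) = 58.44 g/mol; Z = 4 formula units per cell.
a³ = Z·M/(N_A·ρ) = 4 × 58.44 / (6.022 × 10²³ × 2.18) = 1.781 × 10^-22 cm³, so a = 5.626 × 10^-8 cm = 5.63 Å.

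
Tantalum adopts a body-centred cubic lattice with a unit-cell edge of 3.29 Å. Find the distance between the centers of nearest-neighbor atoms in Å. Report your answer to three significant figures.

In a BCC structure, atoms touch along the body diagonal, so √3·a = 4r; the nearest-neighbor distance equals 2r = 0.8660·a.
d = 0.8660 × 3.29 = 2.85 Å.

2.85 Å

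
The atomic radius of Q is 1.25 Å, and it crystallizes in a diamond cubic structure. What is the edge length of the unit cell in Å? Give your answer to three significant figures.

In a diamond cubic lattice, nearest neighbors lie along the body diagonal with √3·a = 8r.
a = 8r/√3 = 8 × 1.25 / 1.7321 = 5.77 Å.

5.77 Å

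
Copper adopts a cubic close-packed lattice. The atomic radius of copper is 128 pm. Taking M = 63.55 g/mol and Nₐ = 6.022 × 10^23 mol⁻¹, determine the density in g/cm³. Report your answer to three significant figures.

8.90 g/cm³

In an FCC lattice, atoms touch along the face diagonal, so √2·a = 4r, giving a = 362.0 pm = 3.620 × 10^-8 cm.
With Z = 4, ρ = Z·M/(N_A·a³) = 4 × 63.55 / (6.022 × 10²³ × 4.745 × 10^-23) = 8.895 g/cm³.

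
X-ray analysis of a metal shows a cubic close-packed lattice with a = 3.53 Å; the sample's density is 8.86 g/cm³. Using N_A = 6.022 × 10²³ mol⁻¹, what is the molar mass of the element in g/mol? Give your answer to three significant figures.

58.7 g/mol

An FCC cell has Z = 4 atoms; a = 3.530 × 10^-8 cm.
M = ρ·N_A·a³/Z = 8.86 × 6.022 × 10²³ × 4.399 × 10^-23 / 4 = 58.7 g/mol.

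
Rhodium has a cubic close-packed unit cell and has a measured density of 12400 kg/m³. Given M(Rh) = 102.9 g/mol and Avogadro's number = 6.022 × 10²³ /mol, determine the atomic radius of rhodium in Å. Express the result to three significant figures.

For an FCC cell (Z = 4), a³ = Z·M/(N_A·ρ) = 4 × 102.9 / (6.022 × 10²³ × 12.40) = 5.512 × 10^-23 cm³, so a = 3.806 × 10^-8 cm = 3.806 Å.
Atoms touch along the face diagonal, so √2·a = 4r, so r = 0.3536 × a = 1.35 Å.

1.35 Å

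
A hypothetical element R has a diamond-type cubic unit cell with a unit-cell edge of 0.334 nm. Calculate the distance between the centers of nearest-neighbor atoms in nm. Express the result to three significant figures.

In a diamond cubic structure, nearest neighbors lie along the body diagonal with √3·a = 8r; the nearest-neighbor distance equals 2r = 0.4330·a.
d = 0.4330 × 0.334 = 0.145 nm.

0.145 nm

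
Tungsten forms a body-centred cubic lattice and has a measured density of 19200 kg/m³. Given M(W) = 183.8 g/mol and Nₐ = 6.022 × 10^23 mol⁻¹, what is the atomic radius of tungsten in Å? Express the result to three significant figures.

For a BCC cell (Z = 2), a³ = Z·M/(N_A·ρ) = 2 × 183.8 / (6.022 × 10²³ × 19.20) = 3.179 × 10^-23 cm³, so a = 3.168 × 10^-8 cm = 3.168 Å.
Atoms touch along the body diagonal, so √3·a = 4r, so r = 0.4330 × a = 1.37 Å.

1.37 Å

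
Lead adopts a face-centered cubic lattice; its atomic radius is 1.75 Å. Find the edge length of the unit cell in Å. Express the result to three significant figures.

4.95 Å

In an FCC lattice, atoms touch along the face diagonal, so √2·a = 4r.
a = 4r/√2 = 4 × 1.75 / 1.4142 = 4.95 Å.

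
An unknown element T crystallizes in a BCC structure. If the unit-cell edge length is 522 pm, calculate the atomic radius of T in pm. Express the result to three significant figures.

In a BCC lattice, atoms touch along the body diagonal, so √3·a = 4r.
r = √3·a/4 = 1.7321 × 522 / 4 = 226 pm.

226 pm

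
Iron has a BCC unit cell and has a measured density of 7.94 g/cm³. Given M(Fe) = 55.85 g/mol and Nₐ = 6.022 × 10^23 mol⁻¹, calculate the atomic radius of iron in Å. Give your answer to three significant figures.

1.24 Å

For a BCC cell (Z = 2), a³ = Z·M/(N_A·ρ) = 2 × 55.85 / (6.022 × 10²³ × 7.940) = 2.336 × 10^-23 cm³, so a = 2.859 × 10^-8 cm = 2.859 Å.
Atoms touch along the body diagonal, so √3·a = 4r, so r = 0.4330 × a = 1.24 Å.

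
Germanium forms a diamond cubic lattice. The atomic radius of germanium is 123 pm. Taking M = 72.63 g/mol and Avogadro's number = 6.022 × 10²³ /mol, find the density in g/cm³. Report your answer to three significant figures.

5.26 g/cm³

In a diamond cubic lattice, nearest neighbors lie along the body diagonal with √3·a = 8r, giving a = 568.1 pm = 5.681 × 10^-8 cm.
With Z = 8, ρ = Z·M/(N_A·a³) = 8 × 72.63 / (6.022 × 10²³ × 1.834 × 10^-22) = 5.262 g/cm³.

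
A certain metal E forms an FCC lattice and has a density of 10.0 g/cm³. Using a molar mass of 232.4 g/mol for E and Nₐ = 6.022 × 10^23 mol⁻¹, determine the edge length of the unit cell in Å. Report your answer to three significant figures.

5.36 Å

With Z = 4 atoms per FCC cell, a³ = Z·M/(N_A·ρ) = 4 × 232.4 / (6.022 × 10²³ × 10.00 g/cm³) = 1.544 × 10^-22 cm³.
a = (1.544 × 10^-22)^(1/3) = 5.364 × 10^-8 cm = 5.36 Å.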